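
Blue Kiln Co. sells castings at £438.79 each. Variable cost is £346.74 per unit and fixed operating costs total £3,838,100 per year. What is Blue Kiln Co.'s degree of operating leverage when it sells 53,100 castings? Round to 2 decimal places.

Total contribution margin = 53,100 × £92.05 = £4,887,855.00.
EBIT = £4,887,855.00 − £3,838,100 = £1,049,755.00.
Degree of operating leverage = £4,887,855.00 / £1,049,755.00 = 4.6562.

4.66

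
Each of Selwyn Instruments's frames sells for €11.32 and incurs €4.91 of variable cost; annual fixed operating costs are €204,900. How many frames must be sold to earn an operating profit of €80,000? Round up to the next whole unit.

44,447 frames

Contribution margin per unit = €11.32 − €4.91 = €6.41.
Units = (FC + target) / CM = (€204,900 + €80,000) / €6.41 = 44,446.18, so 44,447 frames.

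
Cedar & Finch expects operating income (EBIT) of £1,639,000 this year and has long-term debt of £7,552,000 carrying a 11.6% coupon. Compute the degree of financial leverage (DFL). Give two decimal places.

2.15

Interest = £876,032.00.
DFL = EBIT ÷ (EBIT − I) = £1,639,000 ÷ (£1,639,000 − £876,032.00) = £1,639,000 ÷ £762,968.00 = 2.1482.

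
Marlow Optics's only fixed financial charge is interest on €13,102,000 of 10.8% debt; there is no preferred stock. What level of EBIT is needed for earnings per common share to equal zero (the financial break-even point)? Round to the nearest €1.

€1,415,016

Annual interest = 10.8% × €13,102,000 = €1,415,016.00.
Without preferred stock the financial break-even is simply EBIT = interest = €1,415,016.00.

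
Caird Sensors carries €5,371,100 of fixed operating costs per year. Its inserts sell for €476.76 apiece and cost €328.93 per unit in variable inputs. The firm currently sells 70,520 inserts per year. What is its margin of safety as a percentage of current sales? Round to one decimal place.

48.5%

Each unit contributes €476.76 − €328.93 = €147.83. Break-even units = €5,371,100 ÷ €147.83 = 36,332.95; break-even revenue = 36,332.95 × €476.76 = €17,322,097.25.
Actual sales revenue = 70,520 × €476.76 = €33,621,115.20.
Margin of safety = (€33,621,115.20 − €17,322,097.25) ÷ €33,621,115.20 = 48.5%.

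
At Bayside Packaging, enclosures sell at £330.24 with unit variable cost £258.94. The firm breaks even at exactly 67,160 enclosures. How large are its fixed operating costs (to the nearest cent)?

£4,788,508.00

Contribution margin per unit = £330.24 − £258.94 = £71.30.
Fixed costs = break-even units × CM = 67,160 × £71.30 = £4,788,508.00.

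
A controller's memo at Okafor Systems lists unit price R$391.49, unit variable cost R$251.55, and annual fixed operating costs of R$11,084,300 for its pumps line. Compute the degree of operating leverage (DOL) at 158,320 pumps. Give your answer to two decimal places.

At 158,320 units, contribution = 158,320 × R$139.94 = R$22,155,300.80.
Operating income = contribution − fixed costs = R$22,155,300.80 − R$11,084,300 = R$11,071,000.80.
DOL = contribution ÷ EBIT = R$22,155,300.80 ÷ R$11,071,000.80 = 2.0012.

2.00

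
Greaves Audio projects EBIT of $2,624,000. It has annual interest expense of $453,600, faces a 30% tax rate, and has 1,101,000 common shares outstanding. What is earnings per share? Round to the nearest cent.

$1.38

Interest = $453,600.00, so EBT = $2,624,000 − $453,600.00 = $2,170,400.00.
After tax at 30%: net income = $2,170,400.00 × 0.70 = $1,519,280.00.
EPS = $1,519,280.00 ÷ 1,101,000 = $1.38.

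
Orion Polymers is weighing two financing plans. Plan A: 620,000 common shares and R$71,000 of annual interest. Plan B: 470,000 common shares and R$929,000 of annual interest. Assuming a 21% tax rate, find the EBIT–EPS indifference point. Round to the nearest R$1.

At indifference, (EBIT − 71,000)(1 − t)/620,000 = (EBIT − 929,000)(1 − t)/470,000.
Cancelling (1 − t) and cross-multiplying: 470,000·(EBIT − 71,000) = 620,000·(EBIT − 929,000).
Solving, EBIT = (929,000·620,000 − 71,000·470,000) / (620,000 − 470,000) = 542,610,000,000 / 150,000 = 3,617,400.00.

R$3,617,400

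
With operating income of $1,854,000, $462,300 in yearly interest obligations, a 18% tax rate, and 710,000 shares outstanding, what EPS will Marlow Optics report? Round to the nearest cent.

Pre-tax income = $1,854,000 − $462,300.00 = $1,391,700.00.
Net income = $1,391,700.00 × (1 − 0.18) = $1,141,194.00.
EPS = $1,141,194.00 ÷ 710,000 = $1.61.

$1.61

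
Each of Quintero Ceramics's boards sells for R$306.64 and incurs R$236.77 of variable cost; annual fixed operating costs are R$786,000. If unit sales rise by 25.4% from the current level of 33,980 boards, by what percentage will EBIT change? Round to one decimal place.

+38.0%

At 33,980 units, contribution = 33,980 × R$69.87 = R$2,374,182.60.
Subtracting fixed costs: EBIT = R$2,374,182.60 − R$786,000 = R$1,588,182.60.
DOL = contribution ÷ EBIT = R$2,374,182.60 ÷ R$1,588,182.60 = 1.4949.
Operating income changes by 1.4949 × +25.4% = +38.0%.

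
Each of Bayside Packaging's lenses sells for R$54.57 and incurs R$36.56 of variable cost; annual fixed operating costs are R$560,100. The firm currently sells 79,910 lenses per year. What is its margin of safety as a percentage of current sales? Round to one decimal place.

61.1%

Contribution margin per unit = R$54.57 − R$36.56 = R$18.01. Break-even units = R$560,100 ÷ R$18.01 = 31,099.39; break-even revenue = 31,099.39 × R$54.57 = R$1,697,093.67.
Current sales = 79,910 × R$54.57 = R$4,360,688.70.
Margin of safety = (R$4,360,688.70 − R$1,697,093.67) ÷ R$4,360,688.70 = 61.1%.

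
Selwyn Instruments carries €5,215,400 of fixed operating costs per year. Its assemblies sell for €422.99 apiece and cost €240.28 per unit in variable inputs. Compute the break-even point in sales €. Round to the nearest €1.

CM per unit = €422.99 − €240.28 = €182.71; CM ratio = €182.71 / €422.99 = 0.4319.
Break-even revenue = fixed costs × price ÷ CM = €5,215,400 × €422.99 ÷ €182.71 = €12,074,118.

€12,074,118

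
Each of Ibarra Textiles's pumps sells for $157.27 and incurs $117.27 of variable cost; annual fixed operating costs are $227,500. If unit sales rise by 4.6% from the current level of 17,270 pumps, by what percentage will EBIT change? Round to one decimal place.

+6.9%

Contribution at this volume is 17,270 × $40.00 = $690,800.00.
Subtracting fixed costs: EBIT = $690,800.00 − $227,500 = $463,300.00.
DOL = contribution ÷ EBIT = $690,800.00 ÷ $463,300.00 = 1.4910.
So EBIT moves 1.4910 × (+4.6%) = +6.9%.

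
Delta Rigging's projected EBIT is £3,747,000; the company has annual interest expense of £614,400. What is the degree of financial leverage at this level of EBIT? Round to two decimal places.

1.20

Interest = £614,400.00.
DFL = EBIT ÷ (EBIT − I) = £3,747,000 ÷ (£3,747,000 − £614,400.00) = £3,747,000 ÷ £3,132,600.00 = 1.1961.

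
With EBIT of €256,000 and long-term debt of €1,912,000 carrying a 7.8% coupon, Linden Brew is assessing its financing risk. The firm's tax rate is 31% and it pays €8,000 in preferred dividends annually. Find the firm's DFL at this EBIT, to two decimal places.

Interest = €149,136.00.
Pre-tax preferred-dividend burden = €8,000 ÷ (1 − 0.31) = €11,594.20.
DFL = EBIT ÷ [EBIT − I − D_p/(1−t)] = €256,000 ÷ [€256,000 − €149,136.00 − €11,594.20] = €256,000 ÷ €95,269.80 = 2.6871.

2.69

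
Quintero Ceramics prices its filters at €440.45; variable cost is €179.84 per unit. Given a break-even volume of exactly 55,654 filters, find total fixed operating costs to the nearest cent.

€14,503,988.94

Each unit contributes €440.45 − €179.84 = €260.61.
Fixed costs = break-even units × CM = 55,654 × €260.61 = €14,503,988.94.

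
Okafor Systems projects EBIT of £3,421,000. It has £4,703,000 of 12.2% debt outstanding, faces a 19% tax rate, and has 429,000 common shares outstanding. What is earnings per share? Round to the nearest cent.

£5.38

Interest = £573,766.00, so EBT = £3,421,000 − £573,766.00 = £2,847,234.00.
After tax at 19%: net income = £2,847,234.00 × 0.81 = £2,306,259.54.
Per share: £2,306,259.54 / 429,000 shares = £5.38.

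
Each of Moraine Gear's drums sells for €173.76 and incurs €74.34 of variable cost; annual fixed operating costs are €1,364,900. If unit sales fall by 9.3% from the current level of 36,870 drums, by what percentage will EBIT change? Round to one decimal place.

-14.8%

At 36,870 units, contribution = 36,870 × €99.42 = €3,665,615.40.
Subtracting fixed costs: EBIT = €3,665,615.40 − €1,364,900 = €2,300,715.40.
So DOL = total CM / EBIT = €3,665,615.40 / €2,300,715.40 = 1.5933.
%ΔEBIT = DOL × %ΔSales = 1.5933 × -9.3% = -14.8%.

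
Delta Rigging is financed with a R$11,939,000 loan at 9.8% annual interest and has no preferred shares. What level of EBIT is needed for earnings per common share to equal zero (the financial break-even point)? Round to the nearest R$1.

Annual interest = 9.8% × R$11,939,000 = R$1,170,022.00.
With no preferred dividends, EPS = 0 when EBIT exactly covers interest, so the financial break-even EBIT is R$1,170,022.00.

R$1,170,022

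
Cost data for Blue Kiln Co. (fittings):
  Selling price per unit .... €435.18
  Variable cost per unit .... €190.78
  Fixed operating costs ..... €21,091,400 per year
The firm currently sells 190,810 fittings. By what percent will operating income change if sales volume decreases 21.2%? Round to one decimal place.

At 190,810 units, contribution = 190,810 × €244.40 = €46,633,964.00.
Subtracting fixed costs: EBIT = €46,633,964.00 − €21,091,400 = €25,542,564.00.
So DOL = total CM / EBIT = €46,633,964.00 / €25,542,564.00 = 1.8257.
Operating income changes by 1.8257 × -21.2% = -38.7%.

-38.7%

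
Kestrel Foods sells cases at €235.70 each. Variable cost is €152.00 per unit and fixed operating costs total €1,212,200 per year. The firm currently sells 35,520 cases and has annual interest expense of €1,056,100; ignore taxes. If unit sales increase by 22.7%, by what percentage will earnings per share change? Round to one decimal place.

Total contribution margin = 35,520 × €83.70 = €2,973,024.00.
EBIT = €2,973,024.00 − €1,212,200 = €1,760,824.00.
After interest of €1,056,100.00, pre-tax earnings = €704,724.00.
Degree of combined leverage = contribution ÷ (EBIT − I) = €2,973,024.00 ÷ €704,724.00 = 4.2187.
EPS therefore changes by 4.2187 × (+22.7%) = +95.8%.

+95.8%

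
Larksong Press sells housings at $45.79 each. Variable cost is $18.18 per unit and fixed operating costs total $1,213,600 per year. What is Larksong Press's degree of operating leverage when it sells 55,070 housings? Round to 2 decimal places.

At 55,070 units, contribution = 55,070 × $27.61 = $1,520,482.70.
Subtracting fixed costs: EBIT = $1,520,482.70 − $1,213,600 = $306,882.70.
Degree of operating leverage = $1,520,482.70 / $306,882.70 = 4.9546.

4.95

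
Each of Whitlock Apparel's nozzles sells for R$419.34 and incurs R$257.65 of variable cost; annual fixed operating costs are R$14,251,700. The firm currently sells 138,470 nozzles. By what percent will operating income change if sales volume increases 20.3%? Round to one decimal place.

+55.9%

Contribution at this volume is 138,470 × R$161.69 = R$22,389,214.30.
Subtracting fixed costs: EBIT = R$22,389,214.30 − R$14,251,700 = R$8,137,514.30.
Degree of operating leverage = R$22,389,214.30 / R$8,137,514.30 = 2.7514.
Operating income changes by 2.7514 × +20.3% = +55.9%.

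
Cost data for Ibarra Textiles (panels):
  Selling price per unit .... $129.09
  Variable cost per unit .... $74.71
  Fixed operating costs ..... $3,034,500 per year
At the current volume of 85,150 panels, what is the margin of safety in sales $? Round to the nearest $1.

$3,788,564

Unit CM = price − variable cost = $129.09 − $74.71 = $54.38. Break-even units = $3,034,500 ÷ $54.38 = 55,801.77; break-even revenue = 55,801.77 × $129.09 = $7,203,449.89.
Current sales = 85,150 × $129.09 = $10,992,013.50.
Margin of safety = $10,992,013.50 − $7,203,449.89 = $3,788,564.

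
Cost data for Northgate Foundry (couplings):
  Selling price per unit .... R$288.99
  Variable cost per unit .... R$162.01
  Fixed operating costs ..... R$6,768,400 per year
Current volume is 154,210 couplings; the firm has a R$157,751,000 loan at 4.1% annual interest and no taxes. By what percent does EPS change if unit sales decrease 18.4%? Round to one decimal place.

Total contribution margin = 154,210 × R$126.98 = R$19,581,585.80.
Subtracting fixed costs: EBIT = R$19,581,585.80 − R$6,768,400 = R$12,813,185.80.
After interest of R$6,467,791.00, pre-tax earnings = R$6,345,394.80.
DCL = total CM / (EBIT − I) = R$19,581,585.80 / R$6,345,394.80 = 3.0860.
EPS therefore changes by 3.0860 × (-18.4%) = -56.8%.

-56.8%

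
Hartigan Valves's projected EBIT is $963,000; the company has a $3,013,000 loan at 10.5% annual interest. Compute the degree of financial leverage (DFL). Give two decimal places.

1.49

Interest = $316,365.00.
Degree of financial leverage = EBIT / (EBIT − interest) = $963,000 / $646,635.00 = 1.4892.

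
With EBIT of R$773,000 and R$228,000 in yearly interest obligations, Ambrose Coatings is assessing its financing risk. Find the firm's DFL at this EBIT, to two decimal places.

1.42

Annual interest charges come to R$228,000.00.
DFL = EBIT ÷ (EBIT − I) = R$773,000 ÷ (R$773,000 − R$228,000.00) = R$773,000 ÷ R$545,000.00 = 1.4183.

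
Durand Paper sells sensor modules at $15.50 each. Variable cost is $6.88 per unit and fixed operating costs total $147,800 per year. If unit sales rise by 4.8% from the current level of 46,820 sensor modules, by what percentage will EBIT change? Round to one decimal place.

+7.6%

Total contribution margin = 46,820 × $8.62 = $403,588.40.
Operating income = contribution − fixed costs = $403,588.40 − $147,800 = $255,788.40.
Degree of operating leverage = $403,588.40 / $255,788.40 = 1.5778.
So EBIT moves 1.5778 × (+4.8%) = +7.6%.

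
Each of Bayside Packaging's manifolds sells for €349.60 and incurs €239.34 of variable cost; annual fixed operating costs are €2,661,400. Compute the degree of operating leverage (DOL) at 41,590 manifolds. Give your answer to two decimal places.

Total contribution margin = 41,590 × €110.26 = €4,585,713.40.
Operating income = contribution − fixed costs = €4,585,713.40 − €2,661,400 = €1,924,313.40.
DOL = contribution ÷ EBIT = €4,585,713.40 ÷ €1,924,313.40 = 2.3830.

2.38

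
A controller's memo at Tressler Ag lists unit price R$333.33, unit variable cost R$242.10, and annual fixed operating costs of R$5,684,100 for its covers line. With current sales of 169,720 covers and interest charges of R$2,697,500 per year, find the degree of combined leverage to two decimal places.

Total contribution margin = 169,720 × R$91.23 = R$15,483,555.60.
Operating income = contribution − fixed costs = R$15,483,555.60 − R$5,684,100 = R$9,799,455.60. Interest = R$2,697,500.00, so EBIT − I = R$7,101,955.60.
DCL = contribution ÷ (EBIT − I) = R$15,483,555.60 ÷ R$7,101,955.60 = 2.1802.

2.18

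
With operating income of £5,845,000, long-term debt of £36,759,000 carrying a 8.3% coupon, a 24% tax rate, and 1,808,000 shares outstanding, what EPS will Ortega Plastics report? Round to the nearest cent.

Interest = £3,050,997.00, so EBT = £5,845,000 − £3,050,997.00 = £2,794,003.00.
After tax at 24%: net income = £2,794,003.00 × 0.76 = £2,123,442.28.
EPS = £2,123,442.28 ÷ 1,808,000 = £1.17.

£1.17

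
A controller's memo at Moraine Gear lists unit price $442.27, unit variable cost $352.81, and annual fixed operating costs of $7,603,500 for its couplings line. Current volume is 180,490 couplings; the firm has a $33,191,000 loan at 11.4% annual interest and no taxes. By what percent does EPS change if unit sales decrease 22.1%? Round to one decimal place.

-75.0%

Contribution at this volume is 180,490 × $89.46 = $16,146,635.40.
EBIT = $16,146,635.40 − $7,603,500 = $8,543,135.40.
After interest of $3,783,774.00, pre-tax earnings = $4,759,361.40.
Degree of combined leverage = contribution ÷ (EBIT − I) = $16,146,635.40 ÷ $4,759,361.40 = 3.3926.
EPS therefore changes by 3.3926 × (-22.1%) = -75.0%.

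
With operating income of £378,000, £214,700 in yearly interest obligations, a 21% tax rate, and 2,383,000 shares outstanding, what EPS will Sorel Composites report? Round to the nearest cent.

£0.05

Interest = £214,700.00, so EBT = £378,000 − £214,700.00 = £163,300.00.
Net income = £163,300.00 × (1 − 0.21) = £129,007.00.
Per share: £129,007.00 / 2,383,000 shares = £0.05.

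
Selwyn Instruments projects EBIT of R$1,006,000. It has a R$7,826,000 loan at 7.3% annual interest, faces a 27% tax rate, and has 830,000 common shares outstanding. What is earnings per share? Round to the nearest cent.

R$0.38

Interest = R$571,298.00, so EBT = R$1,006,000 − R$571,298.00 = R$434,702.00.
After tax at 27%: net income = R$434,702.00 × 0.73 = R$317,332.46.
Per share: R$317,332.46 / 830,000 shares = R$0.38.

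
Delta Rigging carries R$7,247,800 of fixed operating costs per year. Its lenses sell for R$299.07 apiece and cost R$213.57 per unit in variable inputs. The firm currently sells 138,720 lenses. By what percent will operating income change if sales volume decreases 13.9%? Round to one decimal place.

Total contribution margin = 138,720 × R$85.50 = R$11,860,560.00.
EBIT = R$11,860,560.00 − R$7,247,800 = R$4,612,760.00.
DOL = contribution ÷ EBIT = R$11,860,560.00 ÷ R$4,612,760.00 = 2.5713.
%ΔEBIT = DOL × %ΔSales = 2.5713 × -13.9% = -35.7%.

-35.7%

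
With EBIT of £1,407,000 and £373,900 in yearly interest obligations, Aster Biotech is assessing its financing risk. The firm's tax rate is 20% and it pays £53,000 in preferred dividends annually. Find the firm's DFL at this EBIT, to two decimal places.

Annual interest charges come to £373,900.00.
Pre-tax preferred-dividend burden = £53,000 ÷ (1 − 0.20) = £66,250.00.
DFL = EBIT ÷ [EBIT − I − D_p/(1−t)] = £1,407,000 ÷ [£1,407,000 − £373,900.00 − £66,250.00] = £1,407,000 ÷ £966,850.00 = 1.4552.

1.46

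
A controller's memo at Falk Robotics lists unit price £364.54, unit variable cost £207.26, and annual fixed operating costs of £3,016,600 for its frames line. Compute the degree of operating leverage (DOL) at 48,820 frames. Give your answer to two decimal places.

1.65

At 48,820 units, contribution = 48,820 × £157.28 = £7,678,409.60.
EBIT = £7,678,409.60 − £3,016,600 = £4,661,809.60.
DOL = contribution ÷ EBIT = £7,678,409.60 ÷ £4,661,809.60 = 1.6471.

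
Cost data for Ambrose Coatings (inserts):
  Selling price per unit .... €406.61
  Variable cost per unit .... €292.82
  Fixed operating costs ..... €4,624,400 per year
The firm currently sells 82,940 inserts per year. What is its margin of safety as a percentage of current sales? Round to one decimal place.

51.0%

Each unit contributes €406.61 − €292.82 = €113.79. Break-even units = €4,624,400 ÷ €113.79 = 40,639.78; break-even revenue = 40,639.78 × €406.61 = €16,524,538.92.
Current sales = 82,940 × €406.61 = €33,724,233.40.
Margin of safety = (€33,724,233.40 − €16,524,538.92) ÷ €33,724,233.40 = 51.0%.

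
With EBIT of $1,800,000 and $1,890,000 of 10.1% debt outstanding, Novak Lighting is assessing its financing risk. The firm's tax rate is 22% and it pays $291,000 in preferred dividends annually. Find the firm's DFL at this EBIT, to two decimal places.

Annual interest charges come to $190,890.00.
Pre-tax preferred-dividend burden = $291,000 ÷ (1 − 0.22) = $373,076.92.
DFL = EBIT ÷ [EBIT − I − D_p/(1−t)] = $1,800,000 ÷ [$1,800,000 − $190,890.00 − $373,076.92] = $1,800,000 ÷ $1,236,033.08 = 1.4563.

1.46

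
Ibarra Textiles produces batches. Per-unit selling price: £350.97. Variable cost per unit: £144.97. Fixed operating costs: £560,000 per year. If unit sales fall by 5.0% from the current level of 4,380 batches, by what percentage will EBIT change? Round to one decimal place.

Contribution at this volume is 4,380 × £206.00 = £902,280.00.
Subtracting fixed costs: EBIT = £902,280.00 − £560,000 = £342,280.00.
So DOL = total CM / EBIT = £902,280.00 / £342,280.00 = 2.6361.
So EBIT moves 2.6361 × (-5.0%) = -13.2%.

-13.2%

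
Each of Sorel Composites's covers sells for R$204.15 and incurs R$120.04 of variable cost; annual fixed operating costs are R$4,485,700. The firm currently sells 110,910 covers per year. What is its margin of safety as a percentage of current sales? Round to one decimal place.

Each unit contributes R$204.15 − R$120.04 = R$84.11. Break-even units = R$4,485,700 ÷ R$84.11 = 53,331.35; break-even revenue = 53,331.35 × R$204.15 = R$10,887,595.47.
Actual sales revenue = 110,910 × R$204.15 = R$22,642,276.50.
Margin of safety = (R$22,642,276.50 − R$10,887,595.47) ÷ R$22,642,276.50 = 51.9%.

51.9%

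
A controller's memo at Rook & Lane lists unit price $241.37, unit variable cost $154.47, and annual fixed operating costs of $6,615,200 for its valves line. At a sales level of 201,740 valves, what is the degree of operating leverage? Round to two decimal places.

1.61

Contribution at this volume is 201,740 × $86.90 = $17,531,206.00.
Subtracting fixed costs: EBIT = $17,531,206.00 − $6,615,200 = $10,916,006.00.
DOL = contribution ÷ EBIT = $17,531,206.00 ÷ $10,916,006.00 = 1.6060.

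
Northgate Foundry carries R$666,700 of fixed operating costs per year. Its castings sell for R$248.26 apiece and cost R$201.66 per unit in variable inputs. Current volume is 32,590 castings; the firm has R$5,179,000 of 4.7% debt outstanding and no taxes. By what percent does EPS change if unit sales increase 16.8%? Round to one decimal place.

Total contribution margin = 32,590 × R$46.60 = R$1,518,694.00.
Operating income = contribution − fixed costs = R$1,518,694.00 − R$666,700 = R$851,994.00.
Interest = R$243,413.00, so EBIT − I = R$608,581.00.
DCL = total CM / (EBIT − I) = R$1,518,694.00 / R$608,581.00 = 2.4955.
%ΔEPS = DCL × %ΔSales = 2.4955 × +16.8% = +41.9%.

+41.9%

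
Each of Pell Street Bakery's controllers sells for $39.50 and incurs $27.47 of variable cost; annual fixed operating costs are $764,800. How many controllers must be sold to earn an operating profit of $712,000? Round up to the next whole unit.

122,760 controllers

Each unit contributes $39.50 − $27.47 = $12.03.
Need Q such that Q × $12.03 − $764,800 = $712,000, i.e. Q = $1,476,800 / $12.03 = 122,759.77 → 122,760.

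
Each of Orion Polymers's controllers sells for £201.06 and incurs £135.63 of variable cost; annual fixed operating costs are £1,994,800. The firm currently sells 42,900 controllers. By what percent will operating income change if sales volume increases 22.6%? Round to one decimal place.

+78.1%

Contribution at this volume is 42,900 × £65.43 = £2,806,947.00.
Subtracting fixed costs: EBIT = £2,806,947.00 − £1,994,800 = £812,147.00.
So DOL = total CM / EBIT = £2,806,947.00 / £812,147.00 = 3.4562.
Operating income changes by 3.4562 × +22.6% = +78.1%.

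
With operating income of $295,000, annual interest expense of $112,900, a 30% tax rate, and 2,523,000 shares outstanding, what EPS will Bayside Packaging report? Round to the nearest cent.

Interest = $112,900.00, so EBT = $295,000 − $112,900.00 = $182,100.00.
Net income = $182,100.00 × (1 − 0.30) = $127,470.00.
EPS = $127,470.00 ÷ 2,523,000 = $0.05.

$0.05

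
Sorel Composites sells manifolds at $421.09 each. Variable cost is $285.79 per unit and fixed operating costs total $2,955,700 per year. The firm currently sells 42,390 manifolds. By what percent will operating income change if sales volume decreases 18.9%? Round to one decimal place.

At 42,390 units, contribution = 42,390 × $135.30 = $5,735,367.00.
EBIT = $5,735,367.00 − $2,955,700 = $2,779,667.00.
Degree of operating leverage = $5,735,367.00 / $2,779,667.00 = 2.0633.
So EBIT moves 2.0633 × (-18.9%) = -39.0%.

-39.0%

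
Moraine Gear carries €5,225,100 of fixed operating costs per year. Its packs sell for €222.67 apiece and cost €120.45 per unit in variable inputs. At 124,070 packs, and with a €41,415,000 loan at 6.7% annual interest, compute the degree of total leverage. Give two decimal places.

Contribution at this volume is 124,070 × €102.22 = €12,682,435.40.
Operating income = contribution − fixed costs = €12,682,435.40 − €5,225,100 = €7,457,335.40. Interest = €2,774,805.00, so EBIT − I = €4,682,530.40.
Degree of total leverage = total CM / (EBIT − interest) = €12,682,435.40 / €4,682,530.40 = 2.7085.

2.71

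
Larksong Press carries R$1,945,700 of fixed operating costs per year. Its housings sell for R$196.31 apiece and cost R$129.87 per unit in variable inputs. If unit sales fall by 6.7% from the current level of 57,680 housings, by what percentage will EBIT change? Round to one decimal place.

-13.6%

Total contribution margin = 57,680 × R$66.44 = R$3,832,259.20.
Operating income = contribution − fixed costs = R$3,832,259.20 − R$1,945,700 = R$1,886,559.20.
So DOL = total CM / EBIT = R$3,832,259.20 / R$1,886,559.20 = 2.0313.
Operating income changes by 2.0313 × -6.7% = -13.6%.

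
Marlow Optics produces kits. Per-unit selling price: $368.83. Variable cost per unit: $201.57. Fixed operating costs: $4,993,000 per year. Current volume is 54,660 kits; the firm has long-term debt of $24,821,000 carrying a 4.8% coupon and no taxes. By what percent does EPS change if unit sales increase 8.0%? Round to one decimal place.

+24.7%

Total contribution margin = 54,660 × $167.26 = $9,142,431.60.
Operating income = contribution − fixed costs = $9,142,431.60 − $4,993,000 = $4,149,431.60.
After interest of $1,191,408.00, pre-tax earnings = $2,958,023.60.
DCL = total CM / (EBIT − I) = $9,142,431.60 / $2,958,023.60 = 3.0907.
EPS therefore changes by 3.0907 × (+8.0%) = +24.7%.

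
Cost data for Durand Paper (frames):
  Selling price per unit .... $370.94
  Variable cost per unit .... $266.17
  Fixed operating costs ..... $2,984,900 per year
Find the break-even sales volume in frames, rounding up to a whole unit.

Unit CM = price − variable cost = $370.94 − $266.17 = $104.77.
Units to break even: $2,984,900 ÷ $104.77 = 28,490.03, rounded up to 28,491.

28,491 frames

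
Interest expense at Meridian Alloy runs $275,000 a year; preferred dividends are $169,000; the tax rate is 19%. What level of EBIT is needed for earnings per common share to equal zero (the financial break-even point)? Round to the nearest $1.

Preferred dividends are paid after tax, so their pre-tax equivalent is $169,000 ÷ (1 − 0.19) = $208,641.98.
EPS = 0 when EBIT covers interest plus the pre-tax preferred burden: $275,000 + $208,641.98 = $483,641.98.

$483,642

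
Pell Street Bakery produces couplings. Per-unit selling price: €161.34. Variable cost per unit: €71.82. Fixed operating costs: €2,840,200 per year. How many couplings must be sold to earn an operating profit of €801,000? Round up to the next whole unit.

40,675 couplings

Unit CM = price − variable cost = €161.34 − €71.82 = €89.52.
Required volume = (fixed costs + target profit) ÷ CM = (€2,840,200 + €801,000) ÷ €89.52 = 40,674.71, so 40,675 couplings.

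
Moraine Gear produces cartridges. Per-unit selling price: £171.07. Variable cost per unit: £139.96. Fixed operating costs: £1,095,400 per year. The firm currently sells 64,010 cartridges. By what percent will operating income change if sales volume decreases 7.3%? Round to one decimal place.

-16.2%

Contribution at this volume is 64,010 × £31.11 = £1,991,351.10.
Subtracting fixed costs: EBIT = £1,991,351.10 − £1,095,400 = £895,951.10.
Degree of operating leverage = £1,991,351.10 / £895,951.10 = 2.2226.
Operating income changes by 2.2226 × -7.3% = -16.2%.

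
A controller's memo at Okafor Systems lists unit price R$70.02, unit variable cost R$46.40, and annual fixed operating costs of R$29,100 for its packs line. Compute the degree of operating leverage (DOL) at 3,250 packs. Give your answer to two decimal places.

1.61

At 3,250 units, contribution = 3,250 × R$23.62 = R$76,765.00.
Operating income = contribution − fixed costs = R$76,765.00 − R$29,100 = R$47,665.00.
Degree of operating leverage = R$76,765.00 / R$47,665.00 = 1.6105.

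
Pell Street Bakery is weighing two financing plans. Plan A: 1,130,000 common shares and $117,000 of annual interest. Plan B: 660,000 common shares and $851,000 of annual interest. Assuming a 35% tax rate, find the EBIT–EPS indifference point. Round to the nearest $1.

At indifference, (EBIT − 117,000)(1 − t)/1,130,000 = (EBIT − 851,000)(1 − t)/660,000.
Cancelling (1 − t) and cross-multiplying: 660,000·(EBIT − 117,000) = 1,130,000·(EBIT − 851,000).
Solving, EBIT = (851,000·1,130,000 − 117,000·660,000) / (1,130,000 − 660,000) = 884,410,000,000 / 470,000 = 1,881,723.40.

$1,881,723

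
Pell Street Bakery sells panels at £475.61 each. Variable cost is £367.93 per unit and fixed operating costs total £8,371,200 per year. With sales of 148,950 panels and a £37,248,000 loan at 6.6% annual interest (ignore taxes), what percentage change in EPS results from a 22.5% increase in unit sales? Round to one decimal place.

+69.3%

Total contribution margin = 148,950 × £107.68 = £16,038,936.00.
EBIT = £16,038,936.00 − £8,371,200 = £7,667,736.00.
After interest of £2,458,368.00, pre-tax earnings = £5,209,368.00.
Degree of combined leverage = contribution ÷ (EBIT − I) = £16,038,936.00 ÷ £5,209,368.00 = 3.0789.
%ΔEPS = DCL × %ΔSales = 3.0789 × +22.5% = +69.3%.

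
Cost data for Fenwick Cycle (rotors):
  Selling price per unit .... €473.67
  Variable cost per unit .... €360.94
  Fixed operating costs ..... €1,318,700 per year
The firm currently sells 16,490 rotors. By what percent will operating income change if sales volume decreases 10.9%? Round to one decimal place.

At 16,490 units, contribution = 16,490 × €112.73 = €1,858,917.70.
Operating income = contribution − fixed costs = €1,858,917.70 − €1,318,700 = €540,217.70.
DOL = contribution ÷ EBIT = €1,858,917.70 ÷ €540,217.70 = 3.4411.
%ΔEBIT = DOL × %ΔSales = 3.4411 × -10.9% = -37.5%.

-37.5%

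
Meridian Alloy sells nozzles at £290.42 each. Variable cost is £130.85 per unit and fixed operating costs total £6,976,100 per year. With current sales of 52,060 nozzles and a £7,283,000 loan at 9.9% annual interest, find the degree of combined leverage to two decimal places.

13.62

Contribution at this volume is 52,060 × £159.57 = £8,307,214.20.
Operating income = contribution − fixed costs = £8,307,214.20 − £6,976,100 = £1,331,114.20. Interest = £721,017.00.
DOL = £8,307,214.20 ÷ £1,331,114.20 = 6.2408; DFL = £1,331,114.20 ÷ £610,097.20 = 2.1818.
Combined leverage = 6.2408 × 2.1818 = 13.6162.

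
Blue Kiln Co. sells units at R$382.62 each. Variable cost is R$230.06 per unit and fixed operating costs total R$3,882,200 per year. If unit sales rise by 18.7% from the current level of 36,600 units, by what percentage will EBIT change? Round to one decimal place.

+61.4%

At 36,600 units, contribution = 36,600 × R$152.56 = R$5,583,696.00.
EBIT = R$5,583,696.00 − R$3,882,200 = R$1,701,496.00.
So DOL = total CM / EBIT = R$5,583,696.00 / R$1,701,496.00 = 3.2816.
Operating income changes by 3.2816 × +18.7% = +61.4%.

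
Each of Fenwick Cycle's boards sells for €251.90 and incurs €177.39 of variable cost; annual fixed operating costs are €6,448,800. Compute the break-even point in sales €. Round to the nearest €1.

€21,801,808

CM per unit = €251.90 − €177.39 = €74.51; CM ratio = €74.51 / €251.90 = 0.2958.
Break-even sales = FC ÷ CM ratio = €6,448,800 × €251.90 / €74.51 = €21,801,808.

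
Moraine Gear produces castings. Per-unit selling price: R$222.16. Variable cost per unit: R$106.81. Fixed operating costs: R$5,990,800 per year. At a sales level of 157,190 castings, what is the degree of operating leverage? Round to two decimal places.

Total contribution margin = 157,190 × R$115.35 = R$18,131,866.50.
Subtracting fixed costs: EBIT = R$18,131,866.50 − R$5,990,800 = R$12,141,066.50.
Degree of operating leverage = R$18,131,866.50 / R$12,141,066.50 = 1.4934.

1.49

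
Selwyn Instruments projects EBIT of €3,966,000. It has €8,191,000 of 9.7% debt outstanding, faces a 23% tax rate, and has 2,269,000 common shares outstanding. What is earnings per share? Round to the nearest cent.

€1.08

Interest = €794,527.00, so EBT = €3,966,000 − €794,527.00 = €3,171,473.00.
After tax at 23%: net income = €3,171,473.00 × 0.77 = €2,442,034.21.
Per share: €2,442,034.21 / 2,269,000 shares = €1.08.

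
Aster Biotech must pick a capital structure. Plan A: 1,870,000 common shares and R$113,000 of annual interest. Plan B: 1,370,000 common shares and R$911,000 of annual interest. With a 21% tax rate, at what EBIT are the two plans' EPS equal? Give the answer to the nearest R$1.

R$3,097,520

Set EPS_A = EPS_B: (EBIT − R$113,000)(1 − 0.21) ÷ 1,870,000 = (EBIT − R$911,000)(1 − 0.21) ÷ 1,370,000.
Cancelling (1 − t) and cross-multiplying: 1,370,000·(EBIT − 113,000) = 1,870,000·(EBIT − 911,000).
EBIT × (1,870,000 − 1,370,000) = 911,000 × 1,870,000 − 113,000 × 1,370,000 = 1,548,760,000,000, so EBIT = 1,548,760,000,000 ÷ 500,000 = 3,097,520.00.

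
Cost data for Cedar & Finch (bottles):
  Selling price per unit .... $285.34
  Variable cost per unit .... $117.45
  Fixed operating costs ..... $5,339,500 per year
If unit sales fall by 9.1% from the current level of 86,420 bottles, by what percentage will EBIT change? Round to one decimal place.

-14.4%

Total contribution margin = 86,420 × $167.89 = $14,509,053.80.
Operating income = contribution − fixed costs = $14,509,053.80 − $5,339,500 = $9,169,553.80.
So DOL = total CM / EBIT = $14,509,053.80 / $9,169,553.80 = 1.5823.
Operating income changes by 1.5823 × -9.1% = -14.4%.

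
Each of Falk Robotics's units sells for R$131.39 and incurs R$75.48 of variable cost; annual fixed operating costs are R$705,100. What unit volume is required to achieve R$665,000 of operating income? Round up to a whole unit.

Unit CM = price − variable cost = R$131.39 − R$75.48 = R$55.91.
Units = (FC + target) / CM = (R$705,100 + R$665,000) / R$55.91 = 24,505.46, so 24,506 units.

24,506 units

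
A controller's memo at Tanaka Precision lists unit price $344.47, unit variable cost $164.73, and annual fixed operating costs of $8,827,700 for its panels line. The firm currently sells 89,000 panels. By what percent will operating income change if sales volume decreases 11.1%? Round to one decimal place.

Total contribution margin = 89,000 × $179.74 = $15,996,860.00.
EBIT = $15,996,860.00 − $8,827,700 = $7,169,160.00.
DOL = contribution ÷ EBIT = $15,996,860.00 ÷ $7,169,160.00 = 2.2313.
So EBIT moves 2.2313 × (-11.1%) = -24.8%.

-24.8%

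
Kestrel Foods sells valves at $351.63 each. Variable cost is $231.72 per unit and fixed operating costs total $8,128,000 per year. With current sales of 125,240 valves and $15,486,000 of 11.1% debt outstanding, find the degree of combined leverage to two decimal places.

Total contribution margin = 125,240 × $119.91 = $15,017,528.40.
Operating income = contribution − fixed costs = $15,017,528.40 − $8,128,000 = $6,889,528.40. Interest = $1,718,946.00.
DOL = $15,017,528.40 ÷ $6,889,528.40 = 2.1798; DFL = $6,889,528.40 ÷ $5,170,582.40 = 1.3324.
Combined leverage = 2.1798 × 1.3324 = 2.9044.

2.90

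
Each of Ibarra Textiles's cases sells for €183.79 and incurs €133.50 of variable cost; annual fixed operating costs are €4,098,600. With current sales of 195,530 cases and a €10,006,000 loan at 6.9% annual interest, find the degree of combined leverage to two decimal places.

1.95

At 195,530 units, contribution = 195,530 × €50.29 = €9,833,203.70.
Subtracting fixed costs: EBIT = €9,833,203.70 − €4,098,600 = €5,734,603.70. Interest = €690,414.00.
DOL = €9,833,203.70 ÷ €5,734,603.70 = 1.7147; DFL = €5,734,603.70 ÷ €5,044,189.70 = 1.1369.
DCL = DOL × DFL = 1.7147 × 1.1369 = 1.9494.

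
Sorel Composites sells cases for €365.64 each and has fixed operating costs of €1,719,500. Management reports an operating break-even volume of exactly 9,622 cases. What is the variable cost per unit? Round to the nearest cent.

Contribution per unit must be FC / Q = €1,719,500 / 9,622 = €178.7051.
Variable cost per unit = €365.64 − €178.7051 = €186.93.

€186.93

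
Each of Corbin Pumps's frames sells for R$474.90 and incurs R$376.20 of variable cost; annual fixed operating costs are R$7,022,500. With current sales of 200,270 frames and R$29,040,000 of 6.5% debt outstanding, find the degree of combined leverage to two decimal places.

1.82

At 200,270 units, contribution = 200,270 × R$98.70 = R$19,766,649.00.
EBIT = R$19,766,649.00 − R$7,022,500 = R$12,744,149.00. Interest = R$1,887,600.00.
DOL = R$19,766,649.00 ÷ R$12,744,149.00 = 1.5510; DFL = R$12,744,149.00 ÷ R$10,856,549.00 = 1.1739.
Combined leverage = 1.5510 × 1.1739 = 1.8207.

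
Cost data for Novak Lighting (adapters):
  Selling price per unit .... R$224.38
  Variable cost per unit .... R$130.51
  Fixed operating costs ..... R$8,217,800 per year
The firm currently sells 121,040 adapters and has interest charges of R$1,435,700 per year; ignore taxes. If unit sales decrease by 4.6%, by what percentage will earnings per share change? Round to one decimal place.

-30.6%

Contribution at this volume is 121,040 × R$93.87 = R$11,362,024.80.
EBIT = R$11,362,024.80 − R$8,217,800 = R$3,144,224.80.
After interest of R$1,435,700.00, pre-tax earnings = R$1,708,524.80.
Degree of combined leverage = contribution ÷ (EBIT − I) = R$11,362,024.80 ÷ R$1,708,524.80 = 6.6502.
EPS therefore changes by 6.6502 × (-4.6%) = -30.6%.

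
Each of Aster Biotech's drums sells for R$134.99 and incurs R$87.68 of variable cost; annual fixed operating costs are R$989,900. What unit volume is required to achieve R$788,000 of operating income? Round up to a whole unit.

37,580 drums

Each unit contributes R$134.99 − R$87.68 = R$47.31.
Units = (FC + target) / CM = (R$989,900 + R$788,000) / R$47.31 = 37,579.79, so 37,580 drums.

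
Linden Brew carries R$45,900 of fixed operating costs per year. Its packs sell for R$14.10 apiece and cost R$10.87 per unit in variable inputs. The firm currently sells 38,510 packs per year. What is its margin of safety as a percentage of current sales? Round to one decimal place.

Each unit contributes R$14.10 − R$10.87 = R$3.23. Break-even units = R$45,900 ÷ R$3.23 = 14,210.53; break-even revenue = 14,210.53 × R$14.10 = R$200,368.42.
Current sales = 38,510 × R$14.10 = R$542,991.00.
Margin of safety = (R$542,991.00 − R$200,368.42) ÷ R$542,991.00 = 63.1%.

63.1%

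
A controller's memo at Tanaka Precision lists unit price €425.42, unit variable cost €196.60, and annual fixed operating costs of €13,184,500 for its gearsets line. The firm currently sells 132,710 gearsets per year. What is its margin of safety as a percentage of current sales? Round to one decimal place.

Each unit contributes €425.42 − €196.60 = €228.82. Break-even units = €13,184,500 ÷ €228.82 = 57,619.53; break-even revenue = 57,619.53 × €425.42 = €24,512,498.86.
Actual sales revenue = 132,710 × €425.42 = €56,457,488.20.
Margin of safety = (€56,457,488.20 − €24,512,498.86) ÷ €56,457,488.20 = 56.6%.

56.6%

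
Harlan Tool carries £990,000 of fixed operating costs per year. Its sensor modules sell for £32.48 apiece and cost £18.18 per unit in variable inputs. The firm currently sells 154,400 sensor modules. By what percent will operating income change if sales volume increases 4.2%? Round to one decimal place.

+7.6%

Contribution at this volume is 154,400 × £14.30 = £2,207,920.00.
EBIT = £2,207,920.00 − £990,000 = £1,217,920.00.
DOL = contribution ÷ EBIT = £2,207,920.00 ÷ £1,217,920.00 = 1.8129.
So EBIT moves 1.8129 × (+4.2%) = +7.6%.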